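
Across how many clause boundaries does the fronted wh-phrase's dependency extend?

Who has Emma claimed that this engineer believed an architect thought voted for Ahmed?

"who" is extracted from the subject of "voted".
Boundaries crossed, outermost first: [that], [Ø], [Ø] — 3 in total.

3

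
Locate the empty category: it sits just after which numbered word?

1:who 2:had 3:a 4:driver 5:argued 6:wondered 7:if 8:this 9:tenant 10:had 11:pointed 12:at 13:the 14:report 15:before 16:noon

5

The displaced element is "who" (word 1).
It is linked across 1 clause boundary (Ø).
It functions as the subject of "wondered", so the gap sits immediately after word 5 ("argued").
Base order: A driver had argued that who wondered if this tenant had pointed at the report before noon.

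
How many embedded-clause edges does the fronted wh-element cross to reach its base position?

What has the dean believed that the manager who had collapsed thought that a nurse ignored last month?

2

"what" is extracted from the object of "ignored".
Boundaries crossed, outermost first: [that], [that] — 2 in total.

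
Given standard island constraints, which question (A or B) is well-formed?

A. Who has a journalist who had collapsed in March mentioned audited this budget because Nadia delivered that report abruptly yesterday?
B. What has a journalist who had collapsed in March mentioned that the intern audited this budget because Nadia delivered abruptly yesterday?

In B, the wh-phrase is extracted from inside an adjunct island (introduced by "because"), which blocks movement.
In A, the extraction path crosses only that-complement boundaries, which are transparent.
So A is grammatical.

A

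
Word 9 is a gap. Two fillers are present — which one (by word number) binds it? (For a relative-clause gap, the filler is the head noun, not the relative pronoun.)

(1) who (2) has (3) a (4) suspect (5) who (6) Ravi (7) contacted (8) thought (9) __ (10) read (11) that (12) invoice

1

The marked gap is the subject of "read".
Its filler is the fronted wh-phrase "who", at word 1.
(The other dependency links word 4 to a gap after word 7.)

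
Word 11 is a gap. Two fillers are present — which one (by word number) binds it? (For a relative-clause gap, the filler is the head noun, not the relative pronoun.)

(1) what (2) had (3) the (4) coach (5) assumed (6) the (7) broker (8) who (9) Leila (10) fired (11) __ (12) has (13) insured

7

The marked gap is inside the relative clause, the direct object of "fired".
Its filler is the head noun "broker" (via "who"), at word 7.
(The other dependency links word 1 to a gap after word 13.)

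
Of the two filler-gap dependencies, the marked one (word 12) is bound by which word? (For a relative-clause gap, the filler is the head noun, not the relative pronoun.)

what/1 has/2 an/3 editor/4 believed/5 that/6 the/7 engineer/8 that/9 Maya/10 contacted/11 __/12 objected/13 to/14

8

The marked gap is inside the relative clause, the direct object of "contacted".
Its filler is the head noun "engineer" (via "that"), at word 8.
(The other dependency links word 1 to a gap after word 14.)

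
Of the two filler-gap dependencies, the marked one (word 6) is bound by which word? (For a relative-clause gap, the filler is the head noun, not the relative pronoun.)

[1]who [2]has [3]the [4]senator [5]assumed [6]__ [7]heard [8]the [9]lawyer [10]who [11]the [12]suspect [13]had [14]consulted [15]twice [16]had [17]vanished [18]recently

The marked gap is the subject of "heard".
Its filler is the fronted wh-phrase "who", at word 1.
(The other dependency links word 9 to a gap after word 14.)

1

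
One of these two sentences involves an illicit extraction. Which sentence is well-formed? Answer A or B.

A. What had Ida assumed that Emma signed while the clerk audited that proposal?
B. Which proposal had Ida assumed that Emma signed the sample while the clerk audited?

A

In B, the wh-phrase is extracted from inside an adjunct island (introduced by "while"), which blocks movement.
In A, the extraction path crosses only that-complement boundaries, which are transparent.
So A is grammatical.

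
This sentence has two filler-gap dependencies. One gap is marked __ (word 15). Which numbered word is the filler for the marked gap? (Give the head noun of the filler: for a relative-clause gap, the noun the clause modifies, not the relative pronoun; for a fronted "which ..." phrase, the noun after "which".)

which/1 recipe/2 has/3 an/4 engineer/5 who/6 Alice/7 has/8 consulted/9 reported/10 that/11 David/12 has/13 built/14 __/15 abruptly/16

2

The marked gap is the direct object of "built".
Its filler is the fronted wh-phrase "which recipe", at word 2.
(The other dependency links word 5 to a gap after word 9.)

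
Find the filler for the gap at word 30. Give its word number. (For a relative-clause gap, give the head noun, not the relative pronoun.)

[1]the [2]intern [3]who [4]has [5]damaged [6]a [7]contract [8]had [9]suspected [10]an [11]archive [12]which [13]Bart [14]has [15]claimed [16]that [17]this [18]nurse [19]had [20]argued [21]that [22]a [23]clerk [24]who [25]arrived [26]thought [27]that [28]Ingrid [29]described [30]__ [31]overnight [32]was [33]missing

11

The gap at 30 is the object of "described", inside a relative clause.
The relative pronoun is "which" (word 12); it is bound by the head noun immediately before it.
Its filler is the head noun "archive", at word 11.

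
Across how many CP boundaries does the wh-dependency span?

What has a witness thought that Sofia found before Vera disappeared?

"what" is extracted from the object of "found".
Boundaries crossed, outermost first: [that] — 1 in total.

1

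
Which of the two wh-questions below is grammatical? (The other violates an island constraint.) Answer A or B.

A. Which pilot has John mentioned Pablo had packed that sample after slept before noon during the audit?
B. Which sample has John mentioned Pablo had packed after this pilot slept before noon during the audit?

In A, the wh-phrase is extracted from inside an adjunct island (introduced by "after"), which blocks movement.
In B, the extraction path crosses only that-complement boundaries, which are transparent.
So B is grammatical.

B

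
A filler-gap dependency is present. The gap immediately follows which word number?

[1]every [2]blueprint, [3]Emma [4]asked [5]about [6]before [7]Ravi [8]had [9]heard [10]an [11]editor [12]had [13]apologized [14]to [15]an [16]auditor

5

The displaced element is "every blueprint" (word 2).
It functions as the object of the preposition "about" of "asked", so the gap sits immediately after word 5 ("about").
Base order: Emma asked about every blueprint before Ravi had heard an editor had apologized to an auditor.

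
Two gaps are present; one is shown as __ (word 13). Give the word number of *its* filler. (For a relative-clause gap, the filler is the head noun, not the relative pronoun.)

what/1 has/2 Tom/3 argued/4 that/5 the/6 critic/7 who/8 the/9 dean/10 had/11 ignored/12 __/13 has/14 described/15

The marked gap is inside the relative clause, the direct object of "ignored".
Its filler is the head noun "critic" (via "who"), at word 7.
(The other dependency links word 1 to a gap after word 15.)

7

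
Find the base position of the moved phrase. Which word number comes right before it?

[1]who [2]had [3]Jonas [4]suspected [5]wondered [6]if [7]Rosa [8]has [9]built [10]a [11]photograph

The displaced element is "who" (word 1).
It is linked across 1 clause boundary (Ø).
It functions as the subject of "wondered", so the gap sits immediately after word 4 ("suspected").
Base order: Jonas had suspected that who wondered if Rosa has built a photograph.

4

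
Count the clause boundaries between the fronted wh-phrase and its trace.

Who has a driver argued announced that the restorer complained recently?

"who" is extracted from the subject of "announced".
Boundaries crossed, outermost first: [Ø] — 1 in total.

1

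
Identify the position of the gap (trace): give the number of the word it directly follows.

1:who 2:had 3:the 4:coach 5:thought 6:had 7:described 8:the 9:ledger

The displaced element is "who" (word 1).
It is linked across 1 clause boundary (Ø).
It functions as the subject of "described", so the gap sits immediately after word 5 ("thought").
Base order: The coach had thought that who had described the ledger.

5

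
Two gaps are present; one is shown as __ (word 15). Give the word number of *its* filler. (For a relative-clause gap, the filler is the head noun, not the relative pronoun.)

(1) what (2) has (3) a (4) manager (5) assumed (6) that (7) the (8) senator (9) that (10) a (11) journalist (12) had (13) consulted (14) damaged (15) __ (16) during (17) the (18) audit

The marked gap is the direct object of "damaged".
Its filler is the fronted wh-phrase "what", at word 1.
(The other dependency links word 8 to a gap after word 13.)

1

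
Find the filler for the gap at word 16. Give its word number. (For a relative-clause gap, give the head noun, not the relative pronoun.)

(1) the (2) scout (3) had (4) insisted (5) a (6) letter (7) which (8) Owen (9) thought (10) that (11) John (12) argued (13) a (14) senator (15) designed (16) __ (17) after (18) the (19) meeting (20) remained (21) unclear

The gap at 16 is the object of "designed", inside a relative clause.
The relative pronoun is "which" (word 7); it is bound by the head noun immediately before it.
Its filler is the head noun "letter", at word 6.

6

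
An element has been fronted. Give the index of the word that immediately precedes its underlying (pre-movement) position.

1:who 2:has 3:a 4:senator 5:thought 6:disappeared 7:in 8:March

The displaced element is "who" (word 1).
It is linked across 1 clause boundary (Ø).
It functions as the subject of "disappeared", so the gap sits immediately after word 5 ("thought").
Base order: A senator has thought that who disappeared in March.

5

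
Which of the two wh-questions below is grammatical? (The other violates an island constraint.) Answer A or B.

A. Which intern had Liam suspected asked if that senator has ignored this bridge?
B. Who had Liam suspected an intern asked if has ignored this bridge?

A

In B, the wh-phrase is extracted from inside a wh-island (introduced by "if"), which blocks movement.
In A, the extraction path crosses only that-complement boundaries, which are transparent.
So A is grammatical.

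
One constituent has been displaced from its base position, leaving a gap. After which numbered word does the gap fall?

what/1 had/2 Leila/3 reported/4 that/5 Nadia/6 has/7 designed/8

8

The displaced element is "what" (word 1).
It is linked across 1 clause boundary (that).
It functions as the direct object of "designed", so the gap sits immediately after word 8 ("designed").
Base order: Leila had reported that Nadia has designed what.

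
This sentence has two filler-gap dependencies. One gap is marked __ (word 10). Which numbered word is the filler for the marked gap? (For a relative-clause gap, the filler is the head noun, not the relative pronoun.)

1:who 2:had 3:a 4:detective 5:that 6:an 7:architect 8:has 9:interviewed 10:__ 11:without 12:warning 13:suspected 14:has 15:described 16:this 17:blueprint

The marked gap is inside the relative clause, the direct object of "interviewed".
Its filler is the head noun "detective" (via "that"), at word 4.
(The other dependency links word 1 to a gap after word 13.)

4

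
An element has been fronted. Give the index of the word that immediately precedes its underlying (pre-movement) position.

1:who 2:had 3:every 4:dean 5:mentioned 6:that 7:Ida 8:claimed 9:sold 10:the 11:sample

8

The displaced element is "who" (word 1).
It is linked across 2 clause boundaries (that → Ø).
It functions as the subject of "sold", so the gap sits immediately after word 8 ("claimed").
Base order: Every dean had mentioned that Ida claimed who sold the sample.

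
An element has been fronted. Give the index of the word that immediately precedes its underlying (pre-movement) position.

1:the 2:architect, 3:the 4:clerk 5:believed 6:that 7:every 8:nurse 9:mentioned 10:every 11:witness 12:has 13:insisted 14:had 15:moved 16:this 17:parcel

The displaced element is "the architect" (word 2).
It is linked across 3 clause boundaries (that → Ø → Ø).
It functions as the subject of "moved", so the gap sits immediately after word 13 ("insisted").
Base order: The clerk believed that every nurse mentioned every witness has insisted that the architect had moved this parcel.

13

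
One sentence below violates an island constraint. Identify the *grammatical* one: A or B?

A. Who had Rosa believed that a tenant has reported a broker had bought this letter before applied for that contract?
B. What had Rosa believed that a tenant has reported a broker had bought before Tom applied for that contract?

In A, the wh-phrase is extracted from inside an adjunct island (introduced by "before"), which blocks movement.
In B, the extraction path crosses only that-complement boundaries, which are transparent.
So B is grammatical.

B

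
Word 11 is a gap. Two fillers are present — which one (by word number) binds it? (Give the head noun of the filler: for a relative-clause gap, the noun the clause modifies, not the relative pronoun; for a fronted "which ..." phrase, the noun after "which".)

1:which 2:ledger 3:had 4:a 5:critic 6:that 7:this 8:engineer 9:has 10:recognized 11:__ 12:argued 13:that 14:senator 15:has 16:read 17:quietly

The marked gap is inside the relative clause, the direct object of "recognized".
Its filler is the head noun "critic" (via "that"), at word 5.
(The other dependency links word 2 to a gap after word 16.)

5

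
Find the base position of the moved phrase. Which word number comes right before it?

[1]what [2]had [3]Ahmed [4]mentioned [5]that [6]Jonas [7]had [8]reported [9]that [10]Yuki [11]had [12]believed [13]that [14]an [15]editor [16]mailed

16

The displaced element is "what" (word 1).
It is linked across 3 clause boundaries (that → that → that).
It functions as the direct object of "mailed", so the gap sits immediately after word 16 ("mailed").
Base order: Ahmed had mentioned that Jonas had reported that Yuki had believed that an editor mailed what.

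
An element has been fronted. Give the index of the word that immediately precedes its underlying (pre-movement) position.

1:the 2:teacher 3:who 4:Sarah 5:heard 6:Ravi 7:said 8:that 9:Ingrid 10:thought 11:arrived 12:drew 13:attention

10

The displaced element is "the teacher" (word 2).
It is linked across 3 clause boundaries (Ø → that → Ø).
It functions as the subject of "arrived", so the gap sits immediately after word 10 ("thought").
Base order: Sarah heard Ravi said that Ingrid thought that the teacher arrived.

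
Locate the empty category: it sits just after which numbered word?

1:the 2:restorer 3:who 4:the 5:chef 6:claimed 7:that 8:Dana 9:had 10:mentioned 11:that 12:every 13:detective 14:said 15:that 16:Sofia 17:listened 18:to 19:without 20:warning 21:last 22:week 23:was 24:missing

The displaced element is "the restorer" (word 2).
It is linked across 3 clause boundaries (that → that → that).
It functions as the object of the preposition "to" of "listened", so the gap sits immediately after word 18 ("to").
Base order: The chef claimed that Dana had mentioned that every detective said that Sofia listened to the restorer without warning last week.

18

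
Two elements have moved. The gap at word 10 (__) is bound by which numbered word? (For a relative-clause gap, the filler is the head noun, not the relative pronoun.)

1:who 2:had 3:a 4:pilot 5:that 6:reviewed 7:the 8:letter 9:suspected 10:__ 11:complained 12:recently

The marked gap is the subject of "complained".
Its filler is the fronted wh-phrase "who", at word 1.
(The other dependency links word 4 to a gap after word 5.)

1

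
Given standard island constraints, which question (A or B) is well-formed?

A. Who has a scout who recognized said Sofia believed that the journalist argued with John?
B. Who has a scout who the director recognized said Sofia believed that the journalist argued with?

B

In A, the wh-phrase is extracted from inside a complex-NP island (relative clause) (introduced by "who"), which blocks movement.
In B, the extraction path crosses only that-complement boundaries, which are transparent.
So B is grammatical.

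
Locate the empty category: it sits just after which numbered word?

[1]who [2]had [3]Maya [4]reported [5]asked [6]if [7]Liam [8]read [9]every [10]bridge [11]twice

4

The displaced element is "who" (word 1).
It is linked across 1 clause boundary (Ø).
It functions as the subject of "asked", so the gap sits immediately after word 4 ("reported").
Base order: Maya had reported that who asked if Liam read every bridge twice.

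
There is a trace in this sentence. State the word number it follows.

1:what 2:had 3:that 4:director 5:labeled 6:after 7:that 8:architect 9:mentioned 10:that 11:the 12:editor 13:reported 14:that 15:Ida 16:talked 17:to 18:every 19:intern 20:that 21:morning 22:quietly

5

The displaced element is "what" (word 1).
It functions as the direct object of "labeled", so the gap sits immediately after word 5 ("labeled").
Base order: That director had labeled what after that architect mentioned that the editor reported that Ida talked to every intern that morning quietly.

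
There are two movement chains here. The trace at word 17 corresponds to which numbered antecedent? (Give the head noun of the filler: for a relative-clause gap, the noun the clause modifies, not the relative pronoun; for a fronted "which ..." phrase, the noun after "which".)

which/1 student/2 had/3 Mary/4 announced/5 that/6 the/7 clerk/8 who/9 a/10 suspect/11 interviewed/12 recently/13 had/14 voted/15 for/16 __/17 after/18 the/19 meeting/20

The marked gap is the object of the preposition "for" of "voted".
Its filler is the fronted wh-phrase "which student", at word 2.
(The other dependency links word 8 to a gap after word 12.)

2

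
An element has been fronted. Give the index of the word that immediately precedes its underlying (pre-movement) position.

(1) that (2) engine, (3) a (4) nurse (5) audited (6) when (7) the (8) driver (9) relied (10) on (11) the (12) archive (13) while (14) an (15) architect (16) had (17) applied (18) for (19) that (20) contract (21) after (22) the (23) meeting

5

The displaced element is "that engine" (word 2).
It functions as the direct object of "audited", so the gap sits immediately after word 5 ("audited").
Base order: A nurse audited that engine when the driver relied on the archive while an architect had applied for that contract after the meeting.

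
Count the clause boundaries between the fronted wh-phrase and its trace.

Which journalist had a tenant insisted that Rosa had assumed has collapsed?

"which journalist" is extracted from the subject of "collapsed".
Boundaries crossed, outermost first: [that], [Ø] — 2 in total.

2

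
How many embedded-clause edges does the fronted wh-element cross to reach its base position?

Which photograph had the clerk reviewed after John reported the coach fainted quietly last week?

"which photograph" originates inside the matrix clause — no clause boundary is crossed.

0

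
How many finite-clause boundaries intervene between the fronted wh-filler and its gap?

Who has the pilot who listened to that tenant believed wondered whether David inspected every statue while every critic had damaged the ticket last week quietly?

1

"who" is extracted from the subject of "wondered".
Boundaries crossed, outermost first: [Ø] — 1 in total.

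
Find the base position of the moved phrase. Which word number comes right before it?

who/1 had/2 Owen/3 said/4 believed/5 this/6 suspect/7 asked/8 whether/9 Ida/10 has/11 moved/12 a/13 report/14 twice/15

The displaced element is "who" (word 1).
It is linked across 1 clause boundary (Ø).
It functions as the subject of "believed", so the gap sits immediately after word 4 ("said").
Base order: Owen had said who believed this suspect asked whether Ida has moved a report twice.

4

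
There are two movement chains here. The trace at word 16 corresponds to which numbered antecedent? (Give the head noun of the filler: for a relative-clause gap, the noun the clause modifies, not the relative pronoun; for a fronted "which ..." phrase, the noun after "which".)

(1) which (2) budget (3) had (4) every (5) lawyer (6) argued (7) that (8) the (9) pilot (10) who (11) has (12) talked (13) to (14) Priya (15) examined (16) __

2

The marked gap is the direct object of "examined".
Its filler is the fronted wh-phrase "which budget", at word 2.
(The other dependency links word 9 to a gap after word 10.)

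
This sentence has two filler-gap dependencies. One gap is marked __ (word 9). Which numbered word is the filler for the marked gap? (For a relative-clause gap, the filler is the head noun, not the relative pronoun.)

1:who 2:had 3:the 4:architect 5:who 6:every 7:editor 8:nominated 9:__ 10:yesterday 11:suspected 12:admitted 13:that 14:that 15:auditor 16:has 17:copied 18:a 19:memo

4

The marked gap is inside the relative clause, the direct object of "nominated".
Its filler is the head noun "architect" (via "who"), at word 4.
(The other dependency links word 1 to a gap after word 11.)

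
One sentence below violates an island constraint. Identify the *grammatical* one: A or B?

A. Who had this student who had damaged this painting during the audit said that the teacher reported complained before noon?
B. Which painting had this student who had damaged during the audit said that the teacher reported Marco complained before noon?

In B, the wh-phrase is extracted from inside a complex-NP island (relative clause) (introduced by "who"), which blocks movement.
In A, the extraction path crosses only that-complement boundaries, which are transparent.
So A is grammatical.

A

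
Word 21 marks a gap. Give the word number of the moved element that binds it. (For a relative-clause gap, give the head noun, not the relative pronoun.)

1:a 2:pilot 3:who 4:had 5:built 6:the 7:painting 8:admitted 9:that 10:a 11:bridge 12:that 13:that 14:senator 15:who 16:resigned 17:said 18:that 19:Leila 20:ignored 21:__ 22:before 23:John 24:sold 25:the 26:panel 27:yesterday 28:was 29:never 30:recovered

11

The gap at 21 is the object of "ignored", inside a relative clause.
The relative pronoun is "that" (word 12); it is bound by the head noun immediately before it.
Its filler is the head noun "bridge", at word 11.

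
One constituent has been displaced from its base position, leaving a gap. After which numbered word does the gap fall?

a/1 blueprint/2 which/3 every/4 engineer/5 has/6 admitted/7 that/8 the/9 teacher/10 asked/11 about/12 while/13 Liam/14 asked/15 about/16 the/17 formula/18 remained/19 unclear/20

12

The displaced element is "a blueprint" (word 2).
It is linked across 1 clause boundary (that).
It functions as the object of the preposition "about" of "asked", so the gap sits immediately after word 12 ("about").
Base order: Every engineer has admitted that the teacher asked about a blueprint while Liam asked about the formula.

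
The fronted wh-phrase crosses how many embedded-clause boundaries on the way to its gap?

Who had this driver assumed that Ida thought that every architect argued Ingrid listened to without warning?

"who" is extracted from the PP object of "listened".
Boundaries crossed, outermost first: [that], [that], [Ø] — 3 in total.

3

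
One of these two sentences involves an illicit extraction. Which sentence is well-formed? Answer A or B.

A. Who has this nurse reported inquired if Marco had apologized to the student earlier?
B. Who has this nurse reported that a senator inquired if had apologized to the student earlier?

In B, the wh-phrase is extracted from inside a wh-island (introduced by "if"), which blocks movement.
In A, the extraction path crosses only that-complement boundaries, which are transparent.
So A is grammatical.

A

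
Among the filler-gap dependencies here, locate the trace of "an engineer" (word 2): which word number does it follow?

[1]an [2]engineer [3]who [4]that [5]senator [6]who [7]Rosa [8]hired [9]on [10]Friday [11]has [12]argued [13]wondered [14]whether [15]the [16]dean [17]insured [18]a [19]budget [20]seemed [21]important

12

The displaced element is "an engineer" (word 2).
It is linked across 1 clause boundary (Ø).
It functions as the subject of "wondered", so the gap sits immediately after word 12 ("argued").
Base order: That senator who Rosa hired on Friday has argued that an engineer wondered whether the dean insured a budget.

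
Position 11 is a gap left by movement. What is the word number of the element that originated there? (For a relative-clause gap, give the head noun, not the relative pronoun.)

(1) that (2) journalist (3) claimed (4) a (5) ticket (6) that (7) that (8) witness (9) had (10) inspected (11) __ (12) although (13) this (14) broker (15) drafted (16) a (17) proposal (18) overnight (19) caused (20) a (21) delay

The gap at 11 is the object of "inspected", inside a relative clause.
The relative pronoun is "that" (word 6); it is bound by the head noun immediately before it.
Its filler is the head noun "ticket", at word 5.

5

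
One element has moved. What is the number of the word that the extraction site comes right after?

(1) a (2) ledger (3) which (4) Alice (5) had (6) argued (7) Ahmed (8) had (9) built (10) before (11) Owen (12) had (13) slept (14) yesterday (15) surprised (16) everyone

9

The displaced element is "a ledger" (word 2).
It is linked across 1 clause boundary (Ø).
It functions as the direct object of "built", so the gap sits immediately after word 9 ("built").
Base order: Alice had argued Ahmed had built a ledger before Owen had slept yesterday.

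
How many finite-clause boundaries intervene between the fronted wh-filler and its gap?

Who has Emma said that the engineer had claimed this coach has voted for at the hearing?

"who" is extracted from the PP object of "voted".
Boundaries crossed, outermost first: [that], [Ø] — 2 in total.

2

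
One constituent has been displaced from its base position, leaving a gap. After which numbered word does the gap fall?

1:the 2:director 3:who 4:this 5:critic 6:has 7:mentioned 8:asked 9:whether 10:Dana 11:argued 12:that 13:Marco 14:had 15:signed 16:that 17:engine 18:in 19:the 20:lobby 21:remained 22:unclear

The displaced element is "the director" (word 2).
It is linked across 1 clause boundary (Ø).
It functions as the subject of "asked", so the gap sits immediately after word 7 ("mentioned").
Base order: This critic has mentioned that the director asked whether Dana argued that Marco had signed that engine in the lobby.

7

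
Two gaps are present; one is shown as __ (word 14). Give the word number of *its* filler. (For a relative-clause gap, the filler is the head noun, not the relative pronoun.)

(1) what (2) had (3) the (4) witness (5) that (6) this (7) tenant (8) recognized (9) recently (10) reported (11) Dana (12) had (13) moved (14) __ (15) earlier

1

The marked gap is the direct object of "moved".
Its filler is the fronted wh-phrase "what", at word 1.
(The other dependency links word 4 to a gap after word 8.)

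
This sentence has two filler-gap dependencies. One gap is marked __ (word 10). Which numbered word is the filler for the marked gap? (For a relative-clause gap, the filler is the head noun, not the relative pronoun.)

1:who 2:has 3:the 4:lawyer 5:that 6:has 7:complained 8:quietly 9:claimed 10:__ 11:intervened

The marked gap is the subject of "intervened".
Its filler is the fronted wh-phrase "who", at word 1.
(The other dependency links word 4 to a gap after word 5.)

1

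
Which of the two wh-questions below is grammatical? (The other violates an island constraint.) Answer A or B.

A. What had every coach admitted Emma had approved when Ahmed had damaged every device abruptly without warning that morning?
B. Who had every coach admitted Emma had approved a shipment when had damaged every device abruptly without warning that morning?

A

In B, the wh-phrase is extracted from inside an adjunct island (introduced by "when"), which blocks movement.
In A, the extraction path crosses only that-complement boundaries, which are transparent.
So A is grammatical.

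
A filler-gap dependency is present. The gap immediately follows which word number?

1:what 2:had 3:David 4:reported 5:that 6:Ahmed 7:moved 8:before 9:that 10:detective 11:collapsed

7

The displaced element is "what" (word 1).
It is linked across 1 clause boundary (that).
It functions as the direct object of "moved", so the gap sits immediately after word 7 ("moved").
Base order: David had reported that Ahmed moved what before that detective collapsed.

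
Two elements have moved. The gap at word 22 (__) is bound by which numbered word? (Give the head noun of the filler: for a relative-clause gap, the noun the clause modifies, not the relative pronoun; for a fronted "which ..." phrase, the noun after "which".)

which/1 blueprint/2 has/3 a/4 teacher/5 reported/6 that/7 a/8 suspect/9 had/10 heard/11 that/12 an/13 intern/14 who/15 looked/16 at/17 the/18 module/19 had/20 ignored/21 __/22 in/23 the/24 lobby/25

The marked gap is the direct object of "ignored".
Its filler is the fronted wh-phrase "which blueprint", at word 2.
(The other dependency links word 14 to a gap after word 15.)

2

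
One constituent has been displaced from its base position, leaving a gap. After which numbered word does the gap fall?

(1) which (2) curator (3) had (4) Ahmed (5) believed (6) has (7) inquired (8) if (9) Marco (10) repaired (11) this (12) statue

The displaced element is "which curator" (word 2).
It is linked across 1 clause boundary (Ø).
It functions as the subject of "inquired", so the gap sits immediately after word 5 ("believed").
Base order: Ahmed had believed that which curator has inquired if Marco repaired this statue.

5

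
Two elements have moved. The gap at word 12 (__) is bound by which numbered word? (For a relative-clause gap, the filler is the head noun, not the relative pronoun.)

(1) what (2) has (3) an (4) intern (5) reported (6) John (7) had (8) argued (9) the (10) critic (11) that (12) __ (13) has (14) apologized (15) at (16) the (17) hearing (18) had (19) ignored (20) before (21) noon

10

The marked gap is inside the relative clause, the subject of "apologized".
Its filler is the head noun "critic" (via "that"), at word 10.
(The other dependency links word 1 to a gap after word 19.)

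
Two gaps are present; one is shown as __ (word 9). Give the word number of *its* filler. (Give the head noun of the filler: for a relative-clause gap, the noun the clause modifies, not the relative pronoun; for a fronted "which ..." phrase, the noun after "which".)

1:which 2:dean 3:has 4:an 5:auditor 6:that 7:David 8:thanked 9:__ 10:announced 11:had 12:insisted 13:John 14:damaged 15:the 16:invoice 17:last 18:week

5

The marked gap is inside the relative clause, the direct object of "thanked".
Its filler is the head noun "auditor" (via "that"), at word 5.
(The other dependency links word 2 to a gap after word 10.)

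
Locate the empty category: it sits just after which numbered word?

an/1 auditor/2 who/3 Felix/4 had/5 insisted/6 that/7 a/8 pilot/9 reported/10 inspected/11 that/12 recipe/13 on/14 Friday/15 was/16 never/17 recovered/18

The displaced element is "an auditor" (word 2).
It is linked across 2 clause boundaries (that → Ø).
It functions as the subject of "inspected", so the gap sits immediately after word 10 ("reported").
Base order: Felix had insisted that a pilot reported an auditor inspected that recipe on Friday.

10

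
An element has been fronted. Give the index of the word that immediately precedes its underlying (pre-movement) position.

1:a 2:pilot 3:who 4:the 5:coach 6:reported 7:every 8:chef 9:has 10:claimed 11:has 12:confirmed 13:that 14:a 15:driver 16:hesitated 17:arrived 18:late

10

The displaced element is "a pilot" (word 2).
It is linked across 2 clause boundaries (Ø → Ø).
It functions as the subject of "confirmed", so the gap sits immediately after word 10 ("claimed").
Base order: The coach reported every chef has claimed a pilot has confirmed that a driver hesitated.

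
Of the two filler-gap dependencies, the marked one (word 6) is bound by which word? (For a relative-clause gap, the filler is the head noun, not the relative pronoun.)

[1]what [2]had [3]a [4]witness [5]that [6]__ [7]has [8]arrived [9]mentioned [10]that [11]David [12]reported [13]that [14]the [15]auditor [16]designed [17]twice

The marked gap is inside the relative clause, the subject of "arrived".
Its filler is the head noun "witness" (via "that"), at word 4.
(The other dependency links word 1 to a gap after word 16.)

4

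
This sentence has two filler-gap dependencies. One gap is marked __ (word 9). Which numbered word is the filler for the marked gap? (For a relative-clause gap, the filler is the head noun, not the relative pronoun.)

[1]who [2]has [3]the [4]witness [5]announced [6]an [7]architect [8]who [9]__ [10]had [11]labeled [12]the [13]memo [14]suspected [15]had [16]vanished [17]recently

The marked gap is inside the relative clause, the subject of "labeled".
Its filler is the head noun "architect" (via "who"), at word 7.
(The other dependency links word 1 to a gap after word 14.)

7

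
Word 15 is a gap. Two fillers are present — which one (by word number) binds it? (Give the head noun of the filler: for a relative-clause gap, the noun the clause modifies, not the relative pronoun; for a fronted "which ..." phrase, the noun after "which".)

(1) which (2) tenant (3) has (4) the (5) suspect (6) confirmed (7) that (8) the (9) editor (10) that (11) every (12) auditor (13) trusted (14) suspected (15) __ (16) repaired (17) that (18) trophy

2

The marked gap is the subject of "repaired".
Its filler is the fronted wh-phrase "which tenant", at word 2.
(The other dependency links word 9 to a gap after word 13.)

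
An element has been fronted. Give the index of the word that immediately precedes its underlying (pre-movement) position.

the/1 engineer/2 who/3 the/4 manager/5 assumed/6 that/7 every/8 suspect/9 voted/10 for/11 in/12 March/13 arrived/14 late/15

11

The displaced element is "the engineer" (word 2).
It is linked across 1 clause boundary (that).
It functions as the object of the preposition "for" of "voted", so the gap sits immediately after word 11 ("for").
Base order: The manager assumed that every suspect voted for the engineer in March.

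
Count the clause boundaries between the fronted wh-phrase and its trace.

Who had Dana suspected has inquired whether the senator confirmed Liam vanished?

"who" is extracted from the subject of "inquired".
Boundaries crossed, outermost first: [Ø] — 1 in total.

1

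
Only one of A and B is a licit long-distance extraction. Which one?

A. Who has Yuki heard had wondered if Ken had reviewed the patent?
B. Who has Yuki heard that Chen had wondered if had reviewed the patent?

In B, the wh-phrase is extracted from inside a wh-island (introduced by "if"), which blocks movement.
In A, the extraction path crosses only that-complement boundaries, which are transparent.
So A is grammatical.

A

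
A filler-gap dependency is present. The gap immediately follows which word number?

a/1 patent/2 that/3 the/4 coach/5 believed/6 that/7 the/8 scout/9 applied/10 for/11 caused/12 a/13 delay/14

The displaced element is "a patent" (word 2).
It is linked across 1 clause boundary (that).
It functions as the object of the preposition "for" of "applied", so the gap sits immediately after word 11 ("for").
Base order: The coach believed that the scout applied for a patent.

11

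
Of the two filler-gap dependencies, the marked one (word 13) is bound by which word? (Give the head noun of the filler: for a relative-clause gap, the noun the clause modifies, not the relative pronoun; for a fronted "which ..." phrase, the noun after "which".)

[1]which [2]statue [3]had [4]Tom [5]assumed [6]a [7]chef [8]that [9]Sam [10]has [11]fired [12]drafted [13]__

2

The marked gap is the direct object of "drafted".
Its filler is the fronted wh-phrase "which statue", at word 2.
(The other dependency links word 7 to a gap after word 11.)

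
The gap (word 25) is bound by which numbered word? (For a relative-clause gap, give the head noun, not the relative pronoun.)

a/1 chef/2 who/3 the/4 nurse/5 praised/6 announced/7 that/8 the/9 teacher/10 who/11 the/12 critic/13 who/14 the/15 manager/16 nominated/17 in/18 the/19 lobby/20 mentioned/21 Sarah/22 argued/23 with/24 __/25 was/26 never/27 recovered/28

10

The gap at 25 is the prepositional object of "argued", inside a relative clause.
The relative pronoun is "who" (word 11); it is bound by the head noun immediately before it.
Its filler is the head noun "teacher", at word 10.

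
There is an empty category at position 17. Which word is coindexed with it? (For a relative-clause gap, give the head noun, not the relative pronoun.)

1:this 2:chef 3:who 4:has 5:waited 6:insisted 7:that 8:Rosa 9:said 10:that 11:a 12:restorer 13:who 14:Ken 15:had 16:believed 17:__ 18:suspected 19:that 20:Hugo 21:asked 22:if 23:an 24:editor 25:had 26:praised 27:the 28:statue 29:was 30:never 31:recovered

12

The gap at 17 is the subject of "suspected", inside a relative clause.
The relative pronoun is "who" (word 13); it is bound by the head noun immediately before it.
Its filler is the head noun "restorer", at word 12.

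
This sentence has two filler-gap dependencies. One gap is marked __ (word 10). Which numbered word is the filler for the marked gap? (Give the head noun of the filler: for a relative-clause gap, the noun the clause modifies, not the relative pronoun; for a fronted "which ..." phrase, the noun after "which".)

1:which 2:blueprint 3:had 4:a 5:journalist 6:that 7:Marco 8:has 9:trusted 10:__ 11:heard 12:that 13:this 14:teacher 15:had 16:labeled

5

The marked gap is inside the relative clause, the direct object of "trusted".
Its filler is the head noun "journalist" (via "that"), at word 5.
(The other dependency links word 2 to a gap after word 16.)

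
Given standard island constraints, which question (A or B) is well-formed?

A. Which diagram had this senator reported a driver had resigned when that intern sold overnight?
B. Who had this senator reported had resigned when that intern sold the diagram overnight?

In A, the wh-phrase is extracted from inside an adjunct island (introduced by "when"), which blocks movement.
In B, the extraction path crosses only that-complement boundaries, which are transparent.
So B is grammatical.

B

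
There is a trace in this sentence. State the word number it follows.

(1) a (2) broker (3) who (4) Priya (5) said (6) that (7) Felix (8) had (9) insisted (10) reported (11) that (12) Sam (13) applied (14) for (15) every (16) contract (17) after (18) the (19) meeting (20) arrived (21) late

9

The displaced element is "a broker" (word 2).
It is linked across 2 clause boundaries (that → Ø).
It functions as the subject of "reported", so the gap sits immediately after word 9 ("insisted").
Base order: Priya said that Felix had insisted a broker reported that Sam applied for every contract after the meeting.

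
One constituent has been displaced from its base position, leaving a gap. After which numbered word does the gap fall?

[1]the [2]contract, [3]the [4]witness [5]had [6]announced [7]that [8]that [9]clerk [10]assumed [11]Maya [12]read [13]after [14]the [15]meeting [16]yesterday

The displaced element is "the contract" (word 2).
It is linked across 2 clause boundaries (that → Ø).
It functions as the direct object of "read", so the gap sits immediately after word 12 ("read").
Base order: The witness had announced that that clerk assumed Maya read the contract after the meeting yesterday.

12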